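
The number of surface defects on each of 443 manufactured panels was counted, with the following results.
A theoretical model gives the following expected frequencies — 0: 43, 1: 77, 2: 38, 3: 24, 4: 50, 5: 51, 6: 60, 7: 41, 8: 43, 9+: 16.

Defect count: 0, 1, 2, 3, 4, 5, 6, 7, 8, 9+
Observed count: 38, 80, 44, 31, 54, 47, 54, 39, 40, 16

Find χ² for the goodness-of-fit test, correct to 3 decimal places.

5.228

χ² = (38−43)²/43 + (80−77)²/77 + (44−38)²/38 + (31−24)²/24 + (54−50)²/50 + (47−51)²/51 + (54−60)²/60 + (39−41)²/41 + (40−43)²/43 + (16−16)²/16
   = 0.5814 + 0.1169 + 0.9474 + 2.0417 + 0.3200 + 0.3137 + 0.6000 + 0.0976 + 0.2093 + 0.0000
Sum = 5.228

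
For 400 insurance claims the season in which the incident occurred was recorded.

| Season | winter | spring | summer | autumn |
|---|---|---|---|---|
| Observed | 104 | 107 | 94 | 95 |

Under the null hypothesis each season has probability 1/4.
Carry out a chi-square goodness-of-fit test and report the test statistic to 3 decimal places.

1.260

Under H₀ each category has probability 1/4, so each expected count is 400/4 = 100.
winter: (104 − 100)²/100 = 16/100 = 0.1600
spring: (107 − 100)²/100 = 49/100 = 0.4900
summer: (94 − 100)²/100 = 36/100 = 0.3600
autumn: (95 − 100)²/100 = 25/100 = 0.2500
Sum = 1.260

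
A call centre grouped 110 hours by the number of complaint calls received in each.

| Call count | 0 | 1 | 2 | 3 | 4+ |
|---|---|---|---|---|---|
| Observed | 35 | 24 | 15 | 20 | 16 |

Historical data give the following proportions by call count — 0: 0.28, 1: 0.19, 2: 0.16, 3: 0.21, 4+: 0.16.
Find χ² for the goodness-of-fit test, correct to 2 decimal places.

Expected counts E_i = n·p_i: 110×0.28 = 30.8, 110×0.19 = 20.9, 110×0.16 = 17.6, 110×0.21 = 23.1, 110×0.16 = 17.6.
cat         O        E   (O−E)²/E
0          35     30.8      0.573
1          24     20.9      0.460
2          15     17.6      0.384
3          20     23.1      0.416
4+         16     17.6      0.145
Sum = 1.98

1.98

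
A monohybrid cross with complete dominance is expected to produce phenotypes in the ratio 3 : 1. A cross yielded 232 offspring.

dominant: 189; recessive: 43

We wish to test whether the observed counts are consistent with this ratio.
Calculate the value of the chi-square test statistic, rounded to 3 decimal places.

Ratio total = 4. Expected counts: 232×3/4 = 174, 232×1/4 = 58.
χ² = (189−174)²/174 + (43−58)²/58
   = 1.2931 + 3.8793
Sum = 5.172

5.172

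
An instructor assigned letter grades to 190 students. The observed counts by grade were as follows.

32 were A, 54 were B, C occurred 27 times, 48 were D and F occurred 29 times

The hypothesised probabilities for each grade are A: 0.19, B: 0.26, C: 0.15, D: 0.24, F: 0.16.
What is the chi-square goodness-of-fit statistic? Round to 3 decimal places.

1.164

Expected counts E_i = n·p_i: 190×0.19 = 36.1, 190×0.26 = 49.4, 190×0.15 = 28.5, 190×0.24 = 45.6, 190×0.16 = 30.4.
A: (32 − 36.1)²/36.1 = 16.81/36.1 = 0.4657
B: (54 − 49.4)²/49.4 = 21.16/49.4 = 0.4283
C: (27 − 28.5)²/28.5 = 2.25/28.5 = 0.0789
D: (48 − 45.6)²/45.6 = 5.76/45.6 = 0.1263
F: (29 − 30.4)²/30.4 = 1.96/30.4 = 0.0645
Sum = 1.164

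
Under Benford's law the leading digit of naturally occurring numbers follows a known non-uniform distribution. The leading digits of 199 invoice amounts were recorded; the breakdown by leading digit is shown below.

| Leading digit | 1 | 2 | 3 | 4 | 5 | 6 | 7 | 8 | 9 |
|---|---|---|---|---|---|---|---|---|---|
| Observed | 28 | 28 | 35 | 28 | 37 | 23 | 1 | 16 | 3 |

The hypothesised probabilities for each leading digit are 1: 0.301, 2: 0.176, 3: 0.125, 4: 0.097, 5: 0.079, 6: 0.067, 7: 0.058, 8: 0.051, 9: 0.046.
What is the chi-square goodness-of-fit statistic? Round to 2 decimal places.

Expected counts E_i = n·p_i: 199×0.301 = 59.899, 199×0.176 = 35.024, 199×0.125 = 24.875, 199×0.097 = 19.303, 199×0.079 = 15.721, 199×0.067 = 13.333, 199×0.058 = 11.542, 199×0.051 = 10.149, 199×0.046 = 9.154.
1: (28 − 59.899)²/59.899 = 1017.546201/59.899 = 16.988
2: (28 − 35.024)²/35.024 = 49.336576/35.024 = 1.409
3: (35 − 24.875)²/24.875 = 102.515625/24.875 = 4.121
4: (28 − 19.303)²/19.303 = 75.637809/19.303 = 3.918
5: (37 − 15.721)²/15.721 = 452.795841/15.721 = 28.802
6: (23 − 13.333)²/13.333 = 93.450889/13.333 = 7.009
7: (1 − 11.542)²/11.542 = 111.133764/11.542 = 9.629
8: (16 − 10.149)²/10.149 = 34.234201/10.149 = 3.373
9: (3 − 9.154)²/9.154 = 37.871716/9.154 = 4.137
Sum = 79.39

79.39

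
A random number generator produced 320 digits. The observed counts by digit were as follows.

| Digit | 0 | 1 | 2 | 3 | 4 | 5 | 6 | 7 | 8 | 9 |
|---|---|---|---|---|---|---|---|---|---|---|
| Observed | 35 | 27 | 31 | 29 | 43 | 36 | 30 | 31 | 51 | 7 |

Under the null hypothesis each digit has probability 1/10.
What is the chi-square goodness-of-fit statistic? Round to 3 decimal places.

Expected count for each of the 10 categories: 320/10 = 32.
cat         O        E   (O−E)²/E
0          35       32     0.2813
1          27       32     0.7813
2          31       32     0.0313
3          29       32     0.2813
4          43       32     3.7813
5          36       32     0.5000
6          30       32     0.1250
7          31       32     0.0313
8          51       32    11.2813
9           7       32    19.5313
Sum = 36.625

36.625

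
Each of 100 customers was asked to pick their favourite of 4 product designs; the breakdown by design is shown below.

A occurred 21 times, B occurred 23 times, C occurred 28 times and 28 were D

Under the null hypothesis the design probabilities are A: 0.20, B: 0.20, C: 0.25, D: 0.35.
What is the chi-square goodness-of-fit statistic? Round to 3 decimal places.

Expected counts E_i = n·p_i: 100×0.20 = 20, 100×0.20 = 20, 100×0.25 = 25, 100×0.35 = 35.
A: (21 − 20)²/20 = 1/20 = 0.0500
B: (23 − 20)²/20 = 9/20 = 0.4500
C: (28 − 25)²/25 = 9/25 = 0.3600
D: (28 − 35)²/35 = 49/35 = 1.4000
Sum = 2.260

2.260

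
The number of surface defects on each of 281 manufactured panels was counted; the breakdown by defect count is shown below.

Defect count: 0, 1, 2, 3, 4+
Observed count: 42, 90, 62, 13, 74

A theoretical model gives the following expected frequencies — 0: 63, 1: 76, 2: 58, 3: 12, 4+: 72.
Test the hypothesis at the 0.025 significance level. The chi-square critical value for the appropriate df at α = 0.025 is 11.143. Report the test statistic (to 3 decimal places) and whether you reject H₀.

9.994; do not reject

χ² = (42−63)²/63 + (90−76)²/76 + (62−58)²/58 + (13−12)²/12 + (74−72)²/72
   = 7.0000 + 2.5789 + 0.2759 + 0.0833 + 0.0556
Sum = 9.994
df = 4. Since 9.994 < 11.143, we do not reject H₀.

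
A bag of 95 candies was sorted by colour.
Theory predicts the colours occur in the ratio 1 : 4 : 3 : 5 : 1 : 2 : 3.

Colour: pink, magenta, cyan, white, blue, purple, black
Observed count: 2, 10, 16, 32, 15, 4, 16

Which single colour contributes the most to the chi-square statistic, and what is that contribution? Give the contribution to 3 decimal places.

blue, 20.000

Ratio total = 19. Expected counts: 95×1/19 = 5, 95×4/19 = 20, 95×3/19 = 15, 95×5/19 = 25, 95×1/19 = 5, 95×2/19 = 10, 95×3/19 = 15.
cat          O        E   (O−E)²/E
pink         2        5     1.8000
magenta     10       20     5.0000
cyan        16       15     0.0667
white       32       25     1.9600
blue        15        5    20.0000
purple       4       10     3.6000
black       16       15     0.0667
The largest term is for blue: 20.000.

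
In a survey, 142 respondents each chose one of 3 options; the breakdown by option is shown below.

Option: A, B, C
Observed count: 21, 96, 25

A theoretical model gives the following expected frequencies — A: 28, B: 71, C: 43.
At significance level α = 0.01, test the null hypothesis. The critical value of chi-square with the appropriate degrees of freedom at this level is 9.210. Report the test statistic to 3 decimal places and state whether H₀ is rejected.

A: (21 − 28)²/28 = 49/28 = 1.7500
B: (96 − 71)²/71 = 625/71 = 8.8028
C: (25 − 43)²/43 = 324/43 = 7.5349
Sum = 18.088
df = 2. Since 18.088 > 9.210, we reject H₀.

18.088; reject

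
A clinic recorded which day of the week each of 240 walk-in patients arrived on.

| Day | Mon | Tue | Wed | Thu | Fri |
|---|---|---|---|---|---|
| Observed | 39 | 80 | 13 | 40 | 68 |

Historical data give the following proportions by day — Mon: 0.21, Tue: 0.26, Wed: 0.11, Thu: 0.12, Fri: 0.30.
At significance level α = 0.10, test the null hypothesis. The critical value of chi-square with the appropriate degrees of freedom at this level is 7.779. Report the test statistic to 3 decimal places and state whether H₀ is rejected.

18.922; reject

Expected counts E_i = n·p_i: 240×0.21 = 50.4, 240×0.26 = 62.4, 240×0.11 = 26.4, 240×0.12 = 28.8, 240×0.30 = 72.
χ² = (39−50.4)²/50.4 + (80−62.4)²/62.4 + (13−26.4)²/26.4 + (40−28.8)²/28.8 + (68−72)²/72
   = 2.5786 + 4.9641 + 6.8015 + 4.3556 + 0.2222
Sum = 18.922
df = 4. Since 18.922 > 7.779, we reject H₀.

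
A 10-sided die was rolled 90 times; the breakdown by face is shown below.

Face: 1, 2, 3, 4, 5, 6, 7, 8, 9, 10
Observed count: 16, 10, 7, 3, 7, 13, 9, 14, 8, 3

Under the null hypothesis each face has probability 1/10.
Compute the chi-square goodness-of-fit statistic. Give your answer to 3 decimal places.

Expected count for each of the 10 categories: 90/10 = 9.
χ² = (16−9)²/9 + (10−9)²/9 + (7−9)²/9 + (3−9)²/9 + (7−9)²/9 + (13−9)²/9 + (9−9)²/9 + (14−9)²/9 + (8−9)²/9 + (3−9)²/9
   = 5.4444 + 0.1111 + 0.4444 + 4.0000 + 0.4444 + 1.7778 + 0.0000 + 2.7778 + 0.1111 + 4.0000
Sum = 19.111

19.111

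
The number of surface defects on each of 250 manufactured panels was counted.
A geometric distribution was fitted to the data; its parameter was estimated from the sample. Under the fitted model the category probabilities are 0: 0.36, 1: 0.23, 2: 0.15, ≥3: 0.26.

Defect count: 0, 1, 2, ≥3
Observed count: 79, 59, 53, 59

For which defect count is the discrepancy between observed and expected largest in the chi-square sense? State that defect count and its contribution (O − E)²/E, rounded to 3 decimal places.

2, 6.407

Expected counts E_i = n·p_i: 250×0.36 = 90, 250×0.23 = 57.5, 250×0.15 = 37.5, 250×0.26 = 65.
0: (79 − 90)²/90 = 121/90 = 1.3444
1: (59 − 57.5)²/57.5 = 2.25/57.5 = 0.0391
2: (53 − 37.5)²/37.5 = 240.25/37.5 = 6.4067
≥3: (59 − 65)²/65 = 36/65 = 0.5538
The largest term is for 2: 6.407.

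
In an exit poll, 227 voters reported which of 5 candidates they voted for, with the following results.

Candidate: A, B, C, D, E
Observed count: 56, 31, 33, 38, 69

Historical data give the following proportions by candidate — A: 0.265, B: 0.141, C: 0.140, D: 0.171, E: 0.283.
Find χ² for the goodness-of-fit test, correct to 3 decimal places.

Expected counts E_i = n·p_i: 227×0.265 = 60.155, 227×0.141 = 32.007, 227×0.140 = 31.78, 227×0.171 = 38.817, 227×0.283 = 64.241.
A: (56 − 60.155)²/60.155 = 17.264025/60.155 = 0.2870
B: (31 − 32.007)²/32.007 = 1.014049/32.007 = 0.0317
C: (33 − 31.78)²/31.78 = 1.4884/31.78 = 0.0468
D: (38 − 38.817)²/38.817 = 0.667489/38.817 = 0.0172
E: (69 − 64.241)²/64.241 = 22.648081/64.241 = 0.3525
Sum = 0.735

0.735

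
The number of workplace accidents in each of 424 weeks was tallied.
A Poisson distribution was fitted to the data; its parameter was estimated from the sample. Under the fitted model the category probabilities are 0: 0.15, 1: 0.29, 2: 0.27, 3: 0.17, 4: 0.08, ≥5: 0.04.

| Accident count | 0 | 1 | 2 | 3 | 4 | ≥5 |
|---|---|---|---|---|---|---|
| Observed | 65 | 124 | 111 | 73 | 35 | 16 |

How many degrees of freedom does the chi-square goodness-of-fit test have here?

There are k = 6 categories and 1 parameter estimated from the data, so df = 6 − 1 − 1 = 4.

4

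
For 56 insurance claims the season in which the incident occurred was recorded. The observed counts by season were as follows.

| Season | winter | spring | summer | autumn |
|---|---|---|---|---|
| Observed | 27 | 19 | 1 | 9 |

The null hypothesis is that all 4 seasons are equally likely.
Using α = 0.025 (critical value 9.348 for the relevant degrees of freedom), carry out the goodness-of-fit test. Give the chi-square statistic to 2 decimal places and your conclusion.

Expected count for each of the 4 categories: 56/4 = 14.
cat         O        E   (O−E)²/E
winter     27       14     12.071
spring     19       14      1.786
summer      1       14     12.071
autumn      9       14      1.786
Sum = 27.71
df = 3. Since 27.71 > 9.348, we reject H₀.

27.71; reject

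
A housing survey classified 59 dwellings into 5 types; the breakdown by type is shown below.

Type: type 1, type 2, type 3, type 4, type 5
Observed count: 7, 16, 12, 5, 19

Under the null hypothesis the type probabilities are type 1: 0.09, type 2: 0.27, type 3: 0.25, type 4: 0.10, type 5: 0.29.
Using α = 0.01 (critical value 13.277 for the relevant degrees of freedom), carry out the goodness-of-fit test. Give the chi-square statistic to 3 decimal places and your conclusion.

1.397; do not reject

Expected counts E_i = n·p_i: 59×0.09 = 5.31, 59×0.27 = 15.93, 59×0.25 = 14.75, 59×0.10 = 5.9, 59×0.29 = 17.11.
χ² = (7−5.31)²/5.31 + (16−15.93)²/15.93 + (12−14.75)²/14.75 + (5−5.9)²/5.9 + (19−17.11)²/17.11
   = 0.5379 + 0.0003 + 0.5127 + 0.1373 + 0.2088
Sum = 1.397
df = 4. Since 1.397 < 13.277, we do not reject H₀.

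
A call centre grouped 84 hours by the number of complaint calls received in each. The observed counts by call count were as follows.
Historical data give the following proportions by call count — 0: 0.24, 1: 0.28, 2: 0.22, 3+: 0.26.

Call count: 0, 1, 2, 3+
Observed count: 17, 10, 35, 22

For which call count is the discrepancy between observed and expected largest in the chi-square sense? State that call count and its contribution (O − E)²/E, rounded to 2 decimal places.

2, 14.77

Expected counts E_i = n·p_i: 84×0.24 = 20.16, 84×0.28 = 23.52, 84×0.22 = 18.48, 84×0.26 = 21.84.
0: (17 − 20.16)²/20.16 = 9.9856/20.16 = 0.495
1: (10 − 23.52)²/23.52 = 182.7904/23.52 = 7.772
2: (35 − 18.48)²/18.48 = 272.9104/18.48 = 14.768
3+: (22 − 21.84)²/21.84 = 0.0256/21.84 = 0.001
The largest term is for 2: 14.77.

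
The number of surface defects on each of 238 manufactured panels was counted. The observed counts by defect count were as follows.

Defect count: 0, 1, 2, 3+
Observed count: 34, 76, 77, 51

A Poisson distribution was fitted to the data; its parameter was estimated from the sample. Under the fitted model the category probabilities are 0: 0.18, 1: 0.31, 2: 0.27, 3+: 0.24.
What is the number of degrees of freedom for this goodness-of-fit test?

2

There are k = 4 categories and 1 parameter estimated from the data, so df = 4 − 1 − 1 = 2.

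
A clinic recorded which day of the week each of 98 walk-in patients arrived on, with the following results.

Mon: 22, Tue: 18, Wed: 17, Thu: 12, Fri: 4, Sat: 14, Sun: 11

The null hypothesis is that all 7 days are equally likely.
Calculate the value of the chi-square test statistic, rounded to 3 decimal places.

14.429

Expected count for each of the 7 categories: 98/7 = 14.
cat         O        E   (O−E)²/E
Mon        22       14     4.5714
Tue        18       14     1.1429
Wed        17       14     0.6429
Thu        12       14     0.2857
Fri         4       14     7.1429
Sat        14       14     0.0000
Sun        11       14     0.6429
Sum = 14.429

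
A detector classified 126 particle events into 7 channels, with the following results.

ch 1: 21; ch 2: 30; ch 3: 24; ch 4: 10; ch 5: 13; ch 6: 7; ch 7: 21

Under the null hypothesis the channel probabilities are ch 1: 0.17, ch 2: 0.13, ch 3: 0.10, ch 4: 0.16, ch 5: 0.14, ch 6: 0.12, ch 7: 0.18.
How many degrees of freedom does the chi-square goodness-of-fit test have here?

There are k = 7 categories and no parameters were estimated from the data, so df = 7 − 1 = 6.

6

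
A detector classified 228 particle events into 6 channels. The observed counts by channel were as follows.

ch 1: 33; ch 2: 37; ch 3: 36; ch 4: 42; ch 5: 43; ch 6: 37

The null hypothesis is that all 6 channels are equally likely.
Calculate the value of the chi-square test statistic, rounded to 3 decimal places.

1.895

Expected count for each of the 6 categories: 228/6 = 38.
cat         O        E   (O−E)²/E
ch 1       33       38     0.6579
ch 2       37       38     0.0263
ch 3       36       38     0.1053
ch 4       42       38     0.4211
ch 5       43       38     0.6579
ch 6       37       38     0.0263
Sum = 1.895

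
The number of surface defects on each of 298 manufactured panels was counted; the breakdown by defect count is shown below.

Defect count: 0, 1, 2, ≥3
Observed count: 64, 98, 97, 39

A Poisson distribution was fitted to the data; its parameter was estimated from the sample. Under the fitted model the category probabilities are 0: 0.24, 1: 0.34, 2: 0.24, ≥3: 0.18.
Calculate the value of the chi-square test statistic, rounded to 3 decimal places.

Expected counts E_i = n·p_i: 298×0.24 = 71.52, 298×0.34 = 101.32, 298×0.24 = 71.52, 298×0.18 = 53.64.
χ² = (64−71.52)²/71.52 + (98−101.32)²/101.32 + (97−71.52)²/71.52 + (39−53.64)²/53.64
   = 0.7907 + 0.1088 + 9.0776 + 3.9957
Sum = 13.973

13.973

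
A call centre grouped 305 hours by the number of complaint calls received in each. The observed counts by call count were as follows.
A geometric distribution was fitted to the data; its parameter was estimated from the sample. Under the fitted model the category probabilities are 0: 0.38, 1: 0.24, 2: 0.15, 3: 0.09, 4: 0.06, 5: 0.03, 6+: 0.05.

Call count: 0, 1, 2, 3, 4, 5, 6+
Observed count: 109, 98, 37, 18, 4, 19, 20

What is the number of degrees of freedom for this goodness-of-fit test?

5

There are k = 7 categories and 1 parameter estimated from the data, so df = 7 − 1 − 1 = 5.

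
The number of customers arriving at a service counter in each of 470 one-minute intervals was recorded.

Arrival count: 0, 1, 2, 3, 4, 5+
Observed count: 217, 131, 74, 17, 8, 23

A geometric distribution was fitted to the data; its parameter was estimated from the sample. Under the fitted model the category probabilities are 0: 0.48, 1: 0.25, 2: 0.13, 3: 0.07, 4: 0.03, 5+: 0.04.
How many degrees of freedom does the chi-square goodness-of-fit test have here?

There are k = 6 categories and 1 parameter estimated from the data, so df = 6 − 1 − 1 = 4.

4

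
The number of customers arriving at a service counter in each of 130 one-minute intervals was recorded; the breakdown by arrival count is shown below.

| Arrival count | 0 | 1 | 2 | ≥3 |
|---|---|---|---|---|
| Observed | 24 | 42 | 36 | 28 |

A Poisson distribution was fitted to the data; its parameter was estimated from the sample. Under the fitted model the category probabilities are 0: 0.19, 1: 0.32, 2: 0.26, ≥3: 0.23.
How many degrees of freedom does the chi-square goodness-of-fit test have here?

2

There are k = 4 categories and 1 parameter estimated from the data, so df = 4 − 1 − 1 = 2.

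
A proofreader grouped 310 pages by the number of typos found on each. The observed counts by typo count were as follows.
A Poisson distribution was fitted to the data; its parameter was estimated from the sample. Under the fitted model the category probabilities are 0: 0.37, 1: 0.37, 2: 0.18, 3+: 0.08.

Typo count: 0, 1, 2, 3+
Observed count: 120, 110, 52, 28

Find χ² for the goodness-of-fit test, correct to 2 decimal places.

Expected counts E_i = n·p_i: 310×0.37 = 114.7, 310×0.37 = 114.7, 310×0.18 = 55.8, 310×0.08 = 24.8.
cat         O        E   (O−E)²/E
0         120    114.7      0.245
1         110    114.7      0.193
2          52     55.8      0.259
3+         28     24.8      0.413
Sum = 1.11

1.11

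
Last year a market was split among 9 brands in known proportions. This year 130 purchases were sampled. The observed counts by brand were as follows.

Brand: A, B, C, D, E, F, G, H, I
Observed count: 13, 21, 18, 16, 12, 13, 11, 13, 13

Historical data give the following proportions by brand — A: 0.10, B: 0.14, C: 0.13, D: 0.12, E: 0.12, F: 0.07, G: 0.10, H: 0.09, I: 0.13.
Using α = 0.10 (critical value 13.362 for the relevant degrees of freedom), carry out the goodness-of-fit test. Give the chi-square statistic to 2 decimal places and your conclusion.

Expected counts E_i = n·p_i: 130×0.10 = 13, 130×0.14 = 18.2, 130×0.13 = 16.9, 130×0.12 = 15.6, 130×0.12 = 15.6, 130×0.07 = 9.1, 130×0.10 = 13, 130×0.09 = 11.7, 130×0.13 = 16.9.
χ² = (13−13)²/13 + (21−18.2)²/18.2 + (18−16.9)²/16.9 + (16−15.6)²/15.6 + (12−15.6)²/15.6 + (13−9.1)²/9.1 + (11−13)²/13 + (13−11.7)²/11.7 + (13−16.9)²/16.9
   = 0.000 + 0.431 + 0.072 + 0.010 + 0.831 + 1.671 + 0.308 + 0.144 + 0.900
Sum = 4.37
df = 8. Since 4.37 < 13.362, we do not reject H₀.

4.37; do not reject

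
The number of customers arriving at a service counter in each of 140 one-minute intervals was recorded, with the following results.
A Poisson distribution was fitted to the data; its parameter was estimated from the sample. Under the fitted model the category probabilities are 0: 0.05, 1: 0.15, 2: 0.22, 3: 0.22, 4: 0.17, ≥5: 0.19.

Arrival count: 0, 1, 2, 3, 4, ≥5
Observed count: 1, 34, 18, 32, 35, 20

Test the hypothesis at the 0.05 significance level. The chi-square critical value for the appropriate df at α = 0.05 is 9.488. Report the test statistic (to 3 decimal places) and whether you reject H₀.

Expected counts E_i = n·p_i: 140×0.05 = 7, 140×0.15 = 21, 140×0.22 = 30.8, 140×0.22 = 30.8, 140×0.17 = 23.8, 140×0.19 = 26.6.
χ² = (1−7)²/7 + (34−21)²/21 + (18−30.8)²/30.8 + (32−30.8)²/30.8 + (35−23.8)²/23.8 + (20−26.6)²/26.6
   = 5.1429 + 8.0476 + 5.3195 + 0.0468 + 5.2706 + 1.6376
Sum = 25.465
df = 4. Since 25.465 > 9.488, we reject H₀.

25.465; reject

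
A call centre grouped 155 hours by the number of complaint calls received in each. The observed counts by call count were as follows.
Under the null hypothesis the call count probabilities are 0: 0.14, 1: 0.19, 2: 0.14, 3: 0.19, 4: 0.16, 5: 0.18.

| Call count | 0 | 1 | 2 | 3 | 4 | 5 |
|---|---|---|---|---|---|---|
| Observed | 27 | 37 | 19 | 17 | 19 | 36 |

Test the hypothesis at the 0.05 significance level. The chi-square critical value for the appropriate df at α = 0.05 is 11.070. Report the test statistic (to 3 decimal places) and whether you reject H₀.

12.537; reject

Expected counts E_i = n·p_i: 155×0.14 = 21.7, 155×0.19 = 29.45, 155×0.14 = 21.7, 155×0.19 = 29.45, 155×0.16 = 24.8, 155×0.18 = 27.9.
0: (27 − 21.7)²/21.7 = 28.09/21.7 = 1.2945
1: (37 − 29.45)²/29.45 = 57.0025/29.45 = 1.9356
2: (19 − 21.7)²/21.7 = 7.29/21.7 = 0.3359
3: (17 − 29.45)²/29.45 = 155.0025/29.45 = 5.2632
4: (19 − 24.8)²/24.8 = 33.64/24.8 = 1.3565
5: (36 − 27.9)²/27.9 = 65.61/27.9 = 2.3516
Sum = 12.537
df = 5. Since 12.537 > 11.070, we reject H₀.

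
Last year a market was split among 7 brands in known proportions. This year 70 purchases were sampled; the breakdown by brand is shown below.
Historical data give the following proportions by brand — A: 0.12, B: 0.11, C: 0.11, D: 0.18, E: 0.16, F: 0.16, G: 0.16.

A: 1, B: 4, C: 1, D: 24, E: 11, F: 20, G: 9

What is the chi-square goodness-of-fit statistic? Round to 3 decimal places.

Expected counts E_i = n·p_i: 70×0.12 = 8.4, 70×0.11 = 7.7, 70×0.11 = 7.7, 70×0.18 = 12.6, 70×0.16 = 11.2, 70×0.16 = 11.2, 70×0.16 = 11.2.
χ² = (1−8.4)²/8.4 + (4−7.7)²/7.7 + (1−7.7)²/7.7 + (24−12.6)²/12.6 + (11−11.2)²/11.2 + (20−11.2)²/11.2 + (9−11.2)²/11.2
   = 6.5190 + 1.7779 + 5.8299 + 10.3143 + 0.0036 + 6.9143 + 0.4321
Sum = 31.791

31.791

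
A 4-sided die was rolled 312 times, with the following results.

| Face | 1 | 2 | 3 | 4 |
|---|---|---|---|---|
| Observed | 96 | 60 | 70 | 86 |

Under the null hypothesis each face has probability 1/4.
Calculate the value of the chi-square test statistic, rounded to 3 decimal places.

Expected count for each of the 4 categories: 312/4 = 78.
cat         O        E   (O−E)²/E
1          96       78     4.1538
2          60       78     4.1538
3          70       78     0.8205
4          86       78     0.8205
Sum = 9.949

9.949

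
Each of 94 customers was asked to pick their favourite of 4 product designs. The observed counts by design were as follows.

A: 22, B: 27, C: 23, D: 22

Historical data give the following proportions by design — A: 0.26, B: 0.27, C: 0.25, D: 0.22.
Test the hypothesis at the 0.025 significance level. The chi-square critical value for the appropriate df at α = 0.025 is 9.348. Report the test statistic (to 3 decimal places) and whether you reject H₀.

0.442; do not reject

Expected counts E_i = n·p_i: 94×0.26 = 24.44, 94×0.27 = 25.38, 94×0.25 = 23.5, 94×0.22 = 20.68.
χ² = (22−24.44)²/24.44 + (27−25.38)²/25.38 + (23−23.5)²/23.5 + (22−20.68)²/20.68
   = 0.2436 + 0.1034 + 0.0106 + 0.0843
Sum = 0.442
df = 3. Since 0.442 < 9.348, we do not reject H₀.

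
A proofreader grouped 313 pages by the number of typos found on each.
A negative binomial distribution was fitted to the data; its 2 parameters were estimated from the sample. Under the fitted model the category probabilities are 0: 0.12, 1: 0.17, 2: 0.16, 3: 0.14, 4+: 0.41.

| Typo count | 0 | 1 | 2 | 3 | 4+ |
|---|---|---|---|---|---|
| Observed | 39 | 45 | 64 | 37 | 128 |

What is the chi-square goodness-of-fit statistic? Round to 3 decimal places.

6.253

Expected counts E_i = n·p_i: 313×0.12 = 37.56, 313×0.17 = 53.21, 313×0.16 = 50.08, 313×0.14 = 43.82, 313×0.41 = 128.33.
0: (39 − 37.56)²/37.56 = 2.0736/37.56 = 0.0552
1: (45 − 53.21)²/53.21 = 67.4041/53.21 = 1.2668
2: (64 − 50.08)²/50.08 = 193.7664/50.08 = 3.8691
3: (37 − 43.82)²/43.82 = 46.5124/43.82 = 1.0614
4+: (128 − 128.33)²/128.33 = 0.1089/128.33 = 0.0008
Sum = 6.253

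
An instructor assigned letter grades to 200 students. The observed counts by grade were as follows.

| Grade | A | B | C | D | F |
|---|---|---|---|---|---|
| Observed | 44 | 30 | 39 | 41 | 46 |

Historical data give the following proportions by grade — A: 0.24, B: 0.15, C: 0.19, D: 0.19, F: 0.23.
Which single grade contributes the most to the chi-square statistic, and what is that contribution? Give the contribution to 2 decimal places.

Expected counts E_i = n·p_i: 200×0.24 = 48, 200×0.15 = 30, 200×0.19 = 38, 200×0.19 = 38, 200×0.23 = 46.
A: (44 − 48)²/48 = 16/48 = 0.333
B: (30 − 30)²/30 = 0/30 = 0.000
C: (39 − 38)²/38 = 1/38 = 0.026
D: (41 − 38)²/38 = 9/38 = 0.237
F: (46 − 46)²/46 = 0/46 = 0.000
The largest term is for A: 0.33.

A, 0.33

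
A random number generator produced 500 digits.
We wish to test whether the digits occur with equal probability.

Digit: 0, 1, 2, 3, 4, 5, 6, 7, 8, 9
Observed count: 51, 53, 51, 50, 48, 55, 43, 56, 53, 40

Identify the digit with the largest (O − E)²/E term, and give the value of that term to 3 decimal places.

9, 2.000

Under H₀ each category has probability 1/10, so each expected count is 500/10 = 50.
0: (51 − 50)²/50 = 1/50 = 0.0200
1: (53 − 50)²/50 = 9/50 = 0.1800
2: (51 − 50)²/50 = 1/50 = 0.0200
3: (50 − 50)²/50 = 0/50 = 0.0000
4: (48 − 50)²/50 = 4/50 = 0.0800
5: (55 − 50)²/50 = 25/50 = 0.5000
6: (43 − 50)²/50 = 49/50 = 0.9800
7: (56 − 50)²/50 = 36/50 = 0.7200
8: (53 − 50)²/50 = 9/50 = 0.1800
9: (40 − 50)²/50 = 100/50 = 2.0000
The largest term is for 9: 2.000.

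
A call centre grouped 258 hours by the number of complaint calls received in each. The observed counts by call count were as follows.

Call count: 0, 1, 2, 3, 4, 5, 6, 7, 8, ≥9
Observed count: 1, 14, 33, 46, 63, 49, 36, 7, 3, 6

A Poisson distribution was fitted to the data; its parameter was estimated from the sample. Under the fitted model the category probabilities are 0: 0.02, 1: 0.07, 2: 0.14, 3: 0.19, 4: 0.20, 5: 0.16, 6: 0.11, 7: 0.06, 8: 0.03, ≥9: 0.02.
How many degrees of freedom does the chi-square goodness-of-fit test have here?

There are k = 10 categories and 1 parameter estimated from the data, so df = 10 − 1 − 1 = 8.

8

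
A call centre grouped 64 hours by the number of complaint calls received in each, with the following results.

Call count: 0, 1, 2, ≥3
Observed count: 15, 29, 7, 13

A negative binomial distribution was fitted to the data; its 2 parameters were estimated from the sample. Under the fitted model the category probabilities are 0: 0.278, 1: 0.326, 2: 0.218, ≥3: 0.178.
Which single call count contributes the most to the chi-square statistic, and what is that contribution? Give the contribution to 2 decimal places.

2, 3.46

Expected counts E_i = n·p_i: 64×0.278 = 17.792, 64×0.326 = 20.864, 64×0.218 = 13.952, 64×0.178 = 11.392.
χ² = (15−17.792)²/17.792 + (29−20.864)²/20.864 + (7−13.952)²/13.952 + (13−11.392)²/11.392
   = 0.438 + 3.173 + 3.464 + 0.227
The largest term is for 2: 3.46.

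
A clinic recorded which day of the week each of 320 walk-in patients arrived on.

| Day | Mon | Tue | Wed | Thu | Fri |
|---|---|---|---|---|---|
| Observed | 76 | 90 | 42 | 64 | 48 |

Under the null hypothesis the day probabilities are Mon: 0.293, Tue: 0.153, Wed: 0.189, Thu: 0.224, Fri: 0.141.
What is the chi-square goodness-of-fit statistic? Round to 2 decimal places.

Expected counts E_i = n·p_i: 320×0.293 = 93.76, 320×0.153 = 48.96, 320×0.189 = 60.48, 320×0.224 = 71.68, 320×0.141 = 45.12.
χ² = (76−93.76)²/93.76 + (90−48.96)²/48.96 + (42−60.48)²/60.48 + (64−71.68)²/71.68 + (48−45.12)²/45.12
   = 3.364 + 34.401 + 5.647 + 0.823 + 0.184
Sum = 44.42

44.42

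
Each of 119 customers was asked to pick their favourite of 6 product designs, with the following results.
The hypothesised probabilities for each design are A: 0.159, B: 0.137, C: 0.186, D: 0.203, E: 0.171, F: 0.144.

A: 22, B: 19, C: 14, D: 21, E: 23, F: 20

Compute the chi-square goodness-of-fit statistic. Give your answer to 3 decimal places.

5.173

Expected counts E_i = n·p_i: 119×0.159 = 18.921, 119×0.137 = 16.303, 119×0.186 = 22.134, 119×0.203 = 24.157, 119×0.171 = 20.349, 119×0.144 = 17.136.
A: (22 − 18.921)²/18.921 = 9.480241/18.921 = 0.5010
B: (19 − 16.303)²/16.303 = 7.273809/16.303 = 0.4462
C: (14 − 22.134)²/22.134 = 66.161956/22.134 = 2.9892
D: (21 − 24.157)²/24.157 = 9.966649/24.157 = 0.4126
E: (23 − 20.349)²/20.349 = 7.027801/20.349 = 0.3454
F: (20 − 17.136)²/17.136 = 8.202496/17.136 = 0.4787
Sum = 5.173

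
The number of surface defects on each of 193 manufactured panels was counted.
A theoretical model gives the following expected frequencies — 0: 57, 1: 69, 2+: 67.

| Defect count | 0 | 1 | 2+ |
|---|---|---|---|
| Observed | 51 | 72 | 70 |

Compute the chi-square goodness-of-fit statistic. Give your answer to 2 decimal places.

0.90

0: (51 − 57)²/57 = 36/57 = 0.632
1: (72 − 69)²/69 = 9/69 = 0.130
2+: (70 − 67)²/67 = 9/67 = 0.134
Sum = 0.90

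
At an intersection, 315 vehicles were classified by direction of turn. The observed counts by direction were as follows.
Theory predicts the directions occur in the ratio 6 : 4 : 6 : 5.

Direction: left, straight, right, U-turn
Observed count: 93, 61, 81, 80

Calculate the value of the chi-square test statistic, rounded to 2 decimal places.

Ratio total = 21. Expected counts: 315×6/21 = 90, 315×4/21 = 60, 315×6/21 = 90, 315×5/21 = 75.
χ² = (93−90)²/90 + (61−60)²/60 + (81−90)²/90 + (80−75)²/75
   = 0.100 + 0.017 + 0.900 + 0.333
Sum = 1.35

1.35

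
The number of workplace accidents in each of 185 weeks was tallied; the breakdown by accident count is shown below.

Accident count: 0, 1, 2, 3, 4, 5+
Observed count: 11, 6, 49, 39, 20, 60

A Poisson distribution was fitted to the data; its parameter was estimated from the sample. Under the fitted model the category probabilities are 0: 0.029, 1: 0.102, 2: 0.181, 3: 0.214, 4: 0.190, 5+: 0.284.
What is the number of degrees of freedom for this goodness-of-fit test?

There are k = 6 categories and 1 parameter estimated from the data, so df = 6 − 1 − 1 = 4.

4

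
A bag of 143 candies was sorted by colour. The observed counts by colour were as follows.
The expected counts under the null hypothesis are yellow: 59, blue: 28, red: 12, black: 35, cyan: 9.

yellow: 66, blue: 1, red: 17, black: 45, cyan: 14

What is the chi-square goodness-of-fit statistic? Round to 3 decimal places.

χ² = (66−59)²/59 + (1−28)²/28 + (17−12)²/12 + (45−35)²/35 + (14−9)²/9
   = 0.8305 + 26.0357 + 2.0833 + 2.8571 + 2.7778
Sum = 34.584

34.584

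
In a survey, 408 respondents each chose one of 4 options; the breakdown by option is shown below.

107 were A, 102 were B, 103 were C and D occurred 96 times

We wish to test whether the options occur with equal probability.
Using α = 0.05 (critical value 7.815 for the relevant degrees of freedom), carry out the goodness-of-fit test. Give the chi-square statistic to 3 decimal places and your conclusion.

0.608; do not reject

Under H₀ each category has probability 1/4, so each expected count is 408/4 = 102.
cat         O        E   (O−E)²/E
A         107      102     0.2451
B         102      102     0.0000
C         103      102     0.0098
D          96      102     0.3529
Sum = 0.608
df = 3. Since 0.608 < 7.815, we do not reject H₀.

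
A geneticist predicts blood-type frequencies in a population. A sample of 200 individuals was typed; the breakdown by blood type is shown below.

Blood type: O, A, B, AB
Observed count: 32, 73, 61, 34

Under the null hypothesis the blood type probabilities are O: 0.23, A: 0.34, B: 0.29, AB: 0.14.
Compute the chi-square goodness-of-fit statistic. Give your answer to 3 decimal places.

Expected counts E_i = n·p_i: 200×0.23 = 46, 200×0.34 = 68, 200×0.29 = 58, 200×0.14 = 28.
cat         O        E   (O−E)²/E
O          32       46     4.2609
A          73       68     0.3676
B          61       58     0.1552
AB         34       28     1.2857
Sum = 6.069

6.069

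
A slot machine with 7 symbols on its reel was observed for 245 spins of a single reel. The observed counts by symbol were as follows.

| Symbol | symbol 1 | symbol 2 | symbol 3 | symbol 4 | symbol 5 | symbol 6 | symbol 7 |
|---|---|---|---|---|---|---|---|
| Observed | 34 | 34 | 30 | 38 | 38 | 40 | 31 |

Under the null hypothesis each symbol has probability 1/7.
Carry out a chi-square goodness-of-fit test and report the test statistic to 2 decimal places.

Expected count for each of the 7 categories: 245/7 = 35.
cat           O        E   (O−E)²/E
symbol 1     34       35      0.029
symbol 2     34       35      0.029
symbol 3     30       35      0.714
symbol 4     38       35      0.257
symbol 5     38       35      0.257
symbol 6     40       35      0.714
symbol 7     31       35      0.457
Sum = 2.46

2.46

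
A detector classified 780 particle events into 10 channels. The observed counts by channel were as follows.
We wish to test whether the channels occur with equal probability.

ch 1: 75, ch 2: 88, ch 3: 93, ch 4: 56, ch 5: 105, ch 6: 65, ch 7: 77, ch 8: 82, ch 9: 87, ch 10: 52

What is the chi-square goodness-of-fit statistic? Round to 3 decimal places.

31.923

Under H₀ each category has probability 1/10, so each expected count is 780/10 = 78.
χ² = (75−78)²/78 + (88−78)²/78 + (93−78)²/78 + (56−78)²/78 + (105−78)²/78 + (65−78)²/78 + (77−78)²/78 + (82−78)²/78 + (87−78)²/78 + (52−78)²/78
   = 0.1154 + 1.2821 + 2.8846 + 6.2051 + 9.3462 + 2.1667 + 0.0128 + 0.2051 + 1.0385 + 8.6667
Sum = 31.923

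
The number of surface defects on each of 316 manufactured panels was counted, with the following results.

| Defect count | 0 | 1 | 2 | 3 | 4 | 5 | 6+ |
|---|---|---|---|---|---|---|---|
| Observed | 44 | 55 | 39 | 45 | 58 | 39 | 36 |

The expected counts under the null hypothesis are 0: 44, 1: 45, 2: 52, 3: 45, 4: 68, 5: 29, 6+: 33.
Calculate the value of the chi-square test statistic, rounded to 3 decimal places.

cat         O        E   (O−E)²/E
0          44       44     0.0000
1          55       45     2.2222
2          39       52     3.2500
3          45       45     0.0000
4          58       68     1.4706
5          39       29     3.4483
6+         36       33     0.2727
Sum = 10.664

10.664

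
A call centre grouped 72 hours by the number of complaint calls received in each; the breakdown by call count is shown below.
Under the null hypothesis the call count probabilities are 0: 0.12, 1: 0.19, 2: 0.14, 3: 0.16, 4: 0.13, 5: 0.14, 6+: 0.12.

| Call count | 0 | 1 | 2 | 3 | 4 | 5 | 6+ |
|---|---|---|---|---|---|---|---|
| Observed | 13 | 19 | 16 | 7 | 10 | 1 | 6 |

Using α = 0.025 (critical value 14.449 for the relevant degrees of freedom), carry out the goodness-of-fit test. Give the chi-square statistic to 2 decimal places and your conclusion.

18.55; reject

Expected counts E_i = n·p_i: 72×0.12 = 8.64, 72×0.19 = 13.68, 72×0.14 = 10.08, 72×0.16 = 11.52, 72×0.13 = 9.36, 72×0.14 = 10.08, 72×0.12 = 8.64.
χ² = (13−8.64)²/8.64 + (19−13.68)²/13.68 + (16−10.08)²/10.08 + (7−11.52)²/11.52 + (10−9.36)²/9.36 + (1−10.08)²/10.08 + (6−8.64)²/8.64
   = 2.200 + 2.069 + 3.477 + 1.773 + 0.044 + 8.179 + 0.807
Sum = 18.55
df = 6. Since 18.55 > 14.449, we reject H₀.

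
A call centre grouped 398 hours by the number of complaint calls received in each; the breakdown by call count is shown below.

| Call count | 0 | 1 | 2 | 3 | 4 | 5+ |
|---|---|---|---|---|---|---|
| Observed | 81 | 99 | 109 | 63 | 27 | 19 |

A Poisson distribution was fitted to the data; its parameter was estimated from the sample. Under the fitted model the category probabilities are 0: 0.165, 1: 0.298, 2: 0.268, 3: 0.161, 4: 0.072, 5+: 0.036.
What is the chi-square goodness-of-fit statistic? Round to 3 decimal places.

Expected counts E_i = n·p_i: 398×0.165 = 65.67, 398×0.298 = 118.604, 398×0.268 = 106.664, 398×0.161 = 64.078, 398×0.072 = 28.656, 398×0.036 = 14.328.
cat         O        E   (O−E)²/E
0          81    65.67     3.5786
1          99  118.604     3.2403
2         109  106.664     0.0512
3          63   64.078     0.0181
4          27   28.656     0.0957
5+         19   14.328     1.5234
Sum = 8.507

8.507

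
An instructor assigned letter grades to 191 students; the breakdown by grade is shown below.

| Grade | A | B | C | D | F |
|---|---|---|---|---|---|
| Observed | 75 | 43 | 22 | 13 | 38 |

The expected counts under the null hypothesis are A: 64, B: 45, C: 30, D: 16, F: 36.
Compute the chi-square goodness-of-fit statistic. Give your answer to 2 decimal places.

4.79

cat         O        E   (O−E)²/E
A          75       64      1.891
B          43       45      0.089
C          22       30      2.133
D          13       16      0.563
F          38       36      0.111
Sum = 4.79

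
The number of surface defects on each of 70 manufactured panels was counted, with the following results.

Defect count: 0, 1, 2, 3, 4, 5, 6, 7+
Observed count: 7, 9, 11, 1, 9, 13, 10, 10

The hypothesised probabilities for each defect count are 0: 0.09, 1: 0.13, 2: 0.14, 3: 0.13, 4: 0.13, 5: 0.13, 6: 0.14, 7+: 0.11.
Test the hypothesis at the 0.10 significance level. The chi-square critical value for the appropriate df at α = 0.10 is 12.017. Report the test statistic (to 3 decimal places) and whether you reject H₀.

9.799; do not reject

Expected counts E_i = n·p_i: 70×0.09 = 6.3, 70×0.13 = 9.1, 70×0.14 = 9.8, 70×0.13 = 9.1, 70×0.13 = 9.1, 70×0.13 = 9.1, 70×0.14 = 9.8, 70×0.11 = 7.7.
0: (7 − 6.3)²/6.3 = 0.49/6.3 = 0.0778
1: (9 − 9.1)²/9.1 = 0.01/9.1 = 0.0011
2: (11 − 9.8)²/9.8 = 1.44/9.8 = 0.1469
3: (1 − 9.1)²/9.1 = 65.61/9.1 = 7.2099
4: (9 − 9.1)²/9.1 = 0.01/9.1 = 0.0011
5: (13 − 9.1)²/9.1 = 15.21/9.1 = 1.6714
6: (10 − 9.8)²/9.8 = 0.04/9.8 = 0.0041
7+: (10 − 7.7)²/7.7 = 5.29/7.7 = 0.6870
Sum = 9.799
df = 7. Since 9.799 < 12.017, we do not reject H₀.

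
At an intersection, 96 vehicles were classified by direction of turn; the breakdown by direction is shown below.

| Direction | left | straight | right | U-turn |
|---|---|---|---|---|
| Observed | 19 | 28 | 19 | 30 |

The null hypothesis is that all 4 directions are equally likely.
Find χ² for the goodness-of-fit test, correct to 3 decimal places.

4.250

Expected count for each of the 4 categories: 96/4 = 24.
left: (19 − 24)²/24 = 25/24 = 1.0417
straight: (28 − 24)²/24 = 16/24 = 0.6667
right: (19 − 24)²/24 = 25/24 = 1.0417
U-turn: (30 − 24)²/24 = 36/24 = 1.5000
Sum = 4.250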